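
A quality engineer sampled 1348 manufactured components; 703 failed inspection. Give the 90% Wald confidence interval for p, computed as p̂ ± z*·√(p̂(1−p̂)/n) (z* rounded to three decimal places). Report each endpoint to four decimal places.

(0.4991, 0.5439)

The sample proportion is 703/1348 = 0.52151.
SE = √(p̂(1−p̂)/n) = √(0.249537/1348) = 0.013606.
The 90% critical value is z* = 1.645.
Margin of error: 1.645 × 0.013606 = 0.02238.
So the interval runs from 0.4991 to 0.5439.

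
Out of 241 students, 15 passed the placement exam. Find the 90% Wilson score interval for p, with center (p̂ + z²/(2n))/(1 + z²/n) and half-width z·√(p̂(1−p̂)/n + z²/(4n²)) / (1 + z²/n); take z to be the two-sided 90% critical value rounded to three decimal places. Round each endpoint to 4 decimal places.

(0.0412, 0.0930)

p̂ = 15/241 = 0.06224; z = 1.645, so z² = 2.706025.
Denominator 1 + z²/n = 1 + 2.706025/241 = 1.011228.
Adjusted center: (0.06224 + z²/(2n))/1.011228 = 0.06710.
Radicand: p̂(1−p̂)/n + z²/(4n²) = 0.000242186 + 0.000011648 = 0.000253834.
Half-width = 1.645·√0.000253834/1.011228 = 0.02592.
Interval: 0.06710 ± 0.02592 → (0.0412, 0.0930).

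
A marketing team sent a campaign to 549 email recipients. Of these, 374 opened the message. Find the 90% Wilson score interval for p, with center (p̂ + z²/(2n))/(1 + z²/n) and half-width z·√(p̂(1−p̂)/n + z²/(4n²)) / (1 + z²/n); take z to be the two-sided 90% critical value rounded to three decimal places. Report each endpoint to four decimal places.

p̂ = 374/549 = 0.68124; z = 1.645, so z² = 2.706025.
Denominator 1 + z²/n = 1 + 2.706025/549 = 1.004929.
Center = (0.68124 + 0.002465)/1.004929 = 0.68035.
Radicand: p̂(1−p̂)/n + z²/(4n²) = 0.000395542 + 0.000002245 = 0.000397787.
Half-width = 1.645·√0.000397787/1.004929 = 0.03265.
So the interval runs from 0.6477 to 0.7130.

(0.6477, 0.7130)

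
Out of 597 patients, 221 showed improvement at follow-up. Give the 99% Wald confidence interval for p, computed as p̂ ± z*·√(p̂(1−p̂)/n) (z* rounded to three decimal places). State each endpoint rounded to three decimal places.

(0.319, 0.421)

With x = 221 successes in n = 597, p̂ = 0.37018.
SE(p̂) = √(0.37018·0.62982/597) = 0.019762.
The 99% critical value is z* = 2.576.
Margin = 2.576·0.019762 = 0.05091.
CI: 0.37018 ± 0.05091 = (0.319, 0.421).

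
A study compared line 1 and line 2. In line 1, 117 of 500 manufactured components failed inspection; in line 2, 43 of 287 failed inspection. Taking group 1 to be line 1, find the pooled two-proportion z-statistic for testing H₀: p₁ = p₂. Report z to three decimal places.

z = 2.824

Sample proportions: p̂₁ = 117/500 = 0.23400 and p̂₂ = 43/287 = 0.14983.
Pooling: p̂ = 160/787 = 0.20330.
Pooled SE = √[0.1619713·0.00548432] ≈ 0.029804.
z = 0.08417/0.029804 = 2.824.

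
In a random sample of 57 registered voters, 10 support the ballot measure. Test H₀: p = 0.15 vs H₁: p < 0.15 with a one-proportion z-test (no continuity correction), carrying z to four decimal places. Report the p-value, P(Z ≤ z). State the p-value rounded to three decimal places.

The sample proportion is 10/57 = 0.17544.
Null standard error: √(0.15·0.85/57) = √0.002236842 = 0.047295.
z = (p̂ − p₀)/SE = (10/57 − 0.15)/0.047295 ≈ 0.5379.
From the standard normal, P(Z ≤ z) = 0.705.

p-value = 0.705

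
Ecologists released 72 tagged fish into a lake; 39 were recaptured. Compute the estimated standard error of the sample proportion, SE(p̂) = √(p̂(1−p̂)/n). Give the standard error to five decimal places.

Sample proportion p̂ = 39/72 = 0.54167.
p̂(1−p̂) = 0.54167·0.45833 = 0.248264.
SE = √(0.248264/72) = 0.05872.

SE = 0.05872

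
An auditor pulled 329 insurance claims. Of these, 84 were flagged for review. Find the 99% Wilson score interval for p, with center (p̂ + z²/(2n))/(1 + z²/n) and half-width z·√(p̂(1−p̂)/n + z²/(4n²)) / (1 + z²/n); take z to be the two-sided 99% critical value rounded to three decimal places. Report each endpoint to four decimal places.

p̂ = 84/329 = 0.25532; z = 2.576, so z² = 6.635776.
1 + z²/n = 1.020170.
Adjusted center: (0.25532 + z²/(2n))/1.020170 = 0.26016.
Radicand: p̂(1−p̂)/n + z²/(4n²) = 0.000577907 + 0.000015326 = 0.000593233.
Half-width = 2.576·√0.000593233/1.020170 = 0.06150.
Interval: 0.26016 ± 0.06150 → (0.1987, 0.3217).

(0.1987, 0.3217)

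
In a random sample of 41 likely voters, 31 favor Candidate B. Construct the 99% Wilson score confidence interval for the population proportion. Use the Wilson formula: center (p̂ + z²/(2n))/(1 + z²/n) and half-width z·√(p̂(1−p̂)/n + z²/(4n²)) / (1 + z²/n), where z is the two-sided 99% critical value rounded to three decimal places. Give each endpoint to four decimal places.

p̂ = 31/41 = 0.75610; z = 2.576, so z² = 6.635776.
1 + z²/n = 1.161848.
Adjusted center: (0.75610 + z²/(2n))/1.161848 = 0.72042.
Radicand: p̂(1−p̂)/n + z²/(4n²) = 0.004497903 + 0.000986879 = 0.005484782.
Half-width = z·√(radicand)/denom = 2.576·0.074059/1.161848 = 0.16420.
Interval: 0.72042 ± 0.16420 → (0.5562, 0.8846).

(0.5562, 0.8846)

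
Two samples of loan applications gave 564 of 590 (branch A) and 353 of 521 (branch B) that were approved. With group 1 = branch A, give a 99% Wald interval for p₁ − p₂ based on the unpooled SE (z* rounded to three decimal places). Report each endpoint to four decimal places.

p̂₁ = 564/590 = 0.95593, p̂₂ = 353/521 = 0.67754; p̂₁ − p̂₂ = 0.27839.
Unpooled SE = √(p̂₁(1−p̂₁)/n₁ + p̂₂(1−p̂₂)/n₂) = √(0.000071400 + 0.000419344) = 0.022153.
z* = 2.576 at the 99% level. Margin = 2.576·0.022153 = 0.05707.
So the interval runs from 0.2213 to 0.3355.

(0.2213, 0.3355)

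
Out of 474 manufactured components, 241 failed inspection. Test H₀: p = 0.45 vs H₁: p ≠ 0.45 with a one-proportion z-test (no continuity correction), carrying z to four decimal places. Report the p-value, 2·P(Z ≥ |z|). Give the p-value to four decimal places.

p-value = 0.0105

p̂ = 241/474 = 0.50844.
SE₀ = √(0.45·0.55/474) = 0.022851.
z = (p̂ − p₀)/SE = (241/474 − 0.45)/0.022851 ≈ 2.5574.
p-value = 2·P(Z ≥ |z|) with z = 2.5574 → 0.0105.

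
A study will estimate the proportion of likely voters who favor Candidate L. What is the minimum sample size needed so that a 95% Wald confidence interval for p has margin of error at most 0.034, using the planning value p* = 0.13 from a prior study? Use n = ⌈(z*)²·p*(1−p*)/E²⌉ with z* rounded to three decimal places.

For 95% confidence, z* = 1.960.
p*(1−p*) = 0.1131.
Required n before rounding: 3.841600 × 0.1131 / 0.034² = 375.852.
Rounding up, n = 376.

n = 376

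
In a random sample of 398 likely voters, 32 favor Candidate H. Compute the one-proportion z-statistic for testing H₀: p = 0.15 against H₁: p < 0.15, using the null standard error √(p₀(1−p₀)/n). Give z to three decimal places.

Sample proportion p̂ = 32/398 = 0.08040.
Under H₀, SE = √(p₀(1−p₀)/n) = √(0.15·0.85/398) = √0.000320352 = 0.017898.
Test statistic: z = -0.06960/0.017898 = -3.889.

z = -3.889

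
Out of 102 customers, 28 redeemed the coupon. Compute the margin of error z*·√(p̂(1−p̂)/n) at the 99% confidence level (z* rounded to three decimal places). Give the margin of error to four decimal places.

ME = 0.1138

p̂ = 28/102 = 0.27451.
Standard error of p̂: √(0.199154/102) = √0.001952492 = 0.044187.
z* = 2.576 at the 99% level.
So ME = 0.1138.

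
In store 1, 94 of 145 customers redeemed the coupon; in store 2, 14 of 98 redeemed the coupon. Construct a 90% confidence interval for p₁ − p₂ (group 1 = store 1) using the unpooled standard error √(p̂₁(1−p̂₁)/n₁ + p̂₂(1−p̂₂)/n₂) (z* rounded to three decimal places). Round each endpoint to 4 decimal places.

p̂₁ = 94/145 = 0.64828, p̂₂ = 14/98 = 0.14286; p̂₁ − p̂₂ = 0.50542.
Unpooled SE = √(p̂₁(1−p̂₁)/n₁ + p̂₂(1−p̂₂)/n₂) = √(0.001572512 + 0.001249479) = 0.053122.
The 90% critical value is z* = 1.645. Margin of error = 0.08739.
So the interval runs from 0.4180 to 0.5928.

(0.4180, 0.5928)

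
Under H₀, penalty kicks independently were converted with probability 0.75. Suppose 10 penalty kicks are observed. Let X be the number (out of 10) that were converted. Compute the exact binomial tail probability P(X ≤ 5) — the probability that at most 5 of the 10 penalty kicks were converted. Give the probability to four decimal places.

P = 0.0781

X is binomial with n = 10 and p = 0.75.
P(X ≤ 5) = Σ_{j=0}^{5} C(10,j)·0.75^j·0.25^{10−j}.
= 0.000001 + 0.000029 + 0.000386 + 0.003090 + 0.016222 + 0.058399 = 0.0781.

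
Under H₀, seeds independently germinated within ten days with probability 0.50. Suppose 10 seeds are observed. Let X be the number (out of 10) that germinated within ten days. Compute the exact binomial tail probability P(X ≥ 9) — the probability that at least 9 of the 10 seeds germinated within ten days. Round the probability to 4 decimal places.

P = 0.0107

X is binomial with n = 10 and p = 0.50.
P(X ≥ 9) = C(10,9)·0.50^9·0.50^1 + C(10,10)·0.50^10·0.50^0.
= 0.009766 + 0.000977 = 0.0107.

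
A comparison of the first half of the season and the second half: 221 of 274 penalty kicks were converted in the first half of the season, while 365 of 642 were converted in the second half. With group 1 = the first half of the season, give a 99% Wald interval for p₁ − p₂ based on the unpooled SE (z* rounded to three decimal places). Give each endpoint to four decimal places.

p̂₁ = 0.80657, p̂₂ = 0.56854, so the observed difference is 0.23803.
SE = √(0.000569399 + 0.000382092) = √0.000951491 = 0.030846.
z* = 2.576 at the 99% level. Margin = 2.576·0.030846 = 0.07946.
CI: 0.23803 ± 0.07946 = (0.1586, 0.3175).

(0.1586, 0.3175)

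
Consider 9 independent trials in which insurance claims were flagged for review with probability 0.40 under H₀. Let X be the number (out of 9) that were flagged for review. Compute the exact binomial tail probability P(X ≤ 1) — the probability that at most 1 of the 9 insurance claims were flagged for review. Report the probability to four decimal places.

P = 0.0705

X is binomial with n = 9 and p = 0.40.
P(X ≤ 1) = C(9,0)·0.40^0·0.60^9 + C(9,1)·0.40^1·0.60^8.
= 0.010078 + 0.060466 = 0.0705.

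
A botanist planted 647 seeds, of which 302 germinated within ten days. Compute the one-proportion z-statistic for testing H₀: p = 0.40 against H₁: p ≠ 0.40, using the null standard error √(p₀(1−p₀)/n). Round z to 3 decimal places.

p̂ = 302/647 = 0.46677.
Null standard error: √(0.40·0.60/647) = √0.000370943 = 0.019260.
z = (0.46677 − 0.40)/0.019260 = 0.06677/0.019260 = 3.467.

z = 3.467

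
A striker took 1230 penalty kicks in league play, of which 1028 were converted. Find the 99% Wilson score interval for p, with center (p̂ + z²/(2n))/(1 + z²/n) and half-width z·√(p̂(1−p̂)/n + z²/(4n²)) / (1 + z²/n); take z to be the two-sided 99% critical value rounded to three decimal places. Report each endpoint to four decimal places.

p̂ = 1028/1230 = 0.83577; z = 2.576, so z² = 6.635776.
1 + z²/n = 1.005395.
Center = (0.83577 + 0.002697)/1.005395 = 0.83397.
Radicand: p̂(1−p̂)/n + z²/(4n²) = 0.000111591 + 0.000001097 = 0.000112688.
Half-width = 2.576·√0.000112688/1.005395 = 0.02720.
CI: 0.83397 ± 0.02720 = (0.8068, 0.8612).

(0.8068, 0.8612)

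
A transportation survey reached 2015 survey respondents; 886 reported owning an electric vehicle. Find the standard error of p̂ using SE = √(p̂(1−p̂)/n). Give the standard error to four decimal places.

The sample proportion is 886/2015 = 0.43970.
p̂(1−p̂) = 0.246364.
SE = √(0.246364/2015) = 0.0111.

SE = 0.0111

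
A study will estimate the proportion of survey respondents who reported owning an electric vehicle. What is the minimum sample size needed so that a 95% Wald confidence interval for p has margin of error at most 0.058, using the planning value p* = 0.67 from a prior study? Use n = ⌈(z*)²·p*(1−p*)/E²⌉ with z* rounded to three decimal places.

n = 253

The 95% critical value is z* = 1.960.
p*(1−p*) = 0.67·0.33 = 0.2211.
(z*)²·p*(1−p*)/E² = 3.841600·0.2211/0.003364 = 252.490.
Rounding up, n = 253.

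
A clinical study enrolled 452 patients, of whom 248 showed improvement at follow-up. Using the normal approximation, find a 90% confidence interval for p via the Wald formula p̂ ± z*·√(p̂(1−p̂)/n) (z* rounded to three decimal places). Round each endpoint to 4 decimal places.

With x = 248 successes in n = 452, p̂ = 0.54867.
SE(p̂) = √(0.54867·0.45133/452) = 0.023406.
z* = 1.645 at the 90% level.
Margin = 1.645·0.023406 = 0.03850.
Interval: 0.54867 ± 0.03850 → (0.5102, 0.5872).

(0.5102, 0.5872)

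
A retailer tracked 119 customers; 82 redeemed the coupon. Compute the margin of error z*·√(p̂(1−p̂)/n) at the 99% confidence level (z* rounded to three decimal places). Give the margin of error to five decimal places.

ME = 0.10930

Sample proportion p̂ = 82/119 = 0.68908.
Standard error of p̂: √(0.214250/119) = √0.001800424 = 0.042431.
For 99% confidence, z* = 2.576.
Margin of error = z*·SE = 2.576 × 0.042431 = 0.10930.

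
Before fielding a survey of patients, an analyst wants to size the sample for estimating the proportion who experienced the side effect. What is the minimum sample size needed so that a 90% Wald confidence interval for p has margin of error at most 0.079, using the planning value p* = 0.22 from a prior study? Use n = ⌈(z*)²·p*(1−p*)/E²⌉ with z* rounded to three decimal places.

n = 75

The 90% critical value is z* = 1.645.
p*(1−p*) = 0.22·0.78 = 0.1716.
(z*)²·p*(1−p*)/E² = 2.706025·0.1716/0.006241 = 74.404.
Rounding up, n = 75.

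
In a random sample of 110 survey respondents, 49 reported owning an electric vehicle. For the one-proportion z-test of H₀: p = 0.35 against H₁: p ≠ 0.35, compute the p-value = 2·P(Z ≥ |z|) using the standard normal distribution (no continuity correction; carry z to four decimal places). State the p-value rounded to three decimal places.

With x = 49 successes in n = 110, p̂ = 0.44545.
Under H₀, SE = √(p₀(1−p₀)/n) = √(0.35·0.65/110) = √0.002068182 = 0.045477.
Test statistic (full precision, shown to 4 dp): z = (49/110 − 0.35)/SE₀ ≈ 2.0990.
p-value = 2·P(Z ≥ |z|) with z = 2.0990 → 0.036.

p-value = 0.036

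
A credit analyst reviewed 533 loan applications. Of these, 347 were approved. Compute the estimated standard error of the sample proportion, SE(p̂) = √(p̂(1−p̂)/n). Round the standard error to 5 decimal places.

SE = 0.02065

Sample proportion p̂ = 347/533 = 0.65103.
p̂(1−p̂) = 0.227190.
SE = √(0.227190/533) = √0.000426248 = 0.02065.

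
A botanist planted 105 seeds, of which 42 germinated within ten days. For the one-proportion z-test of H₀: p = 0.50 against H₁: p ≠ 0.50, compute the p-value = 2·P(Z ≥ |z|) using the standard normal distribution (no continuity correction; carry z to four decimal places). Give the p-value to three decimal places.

The sample proportion is 42/105 = 0.40000.
SE₀ = √(0.50·0.50/105) = 0.048795.
Test statistic (full precision, shown to 4 dp): z = (42/105 − 0.50)/SE₀ ≈ -2.0494.
p-value = 2·P(Z ≥ |z|) with z = -2.0494 → 0.040.

p-value = 0.040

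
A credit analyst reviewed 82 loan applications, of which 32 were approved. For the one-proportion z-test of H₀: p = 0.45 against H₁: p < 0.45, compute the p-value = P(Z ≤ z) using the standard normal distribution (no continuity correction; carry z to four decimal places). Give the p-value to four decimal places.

p-value = 0.1384

Sample proportion p̂ = 32/82 = 0.39024.
Under H₀, SE = √(p₀(1−p₀)/n) = √(0.45·0.55/82) = √0.003018293 = 0.054939.
Test statistic (full precision, shown to 4 dp): z = (32/82 − 0.45)/SE₀ ≈ -1.0877.
p-value = P(Z ≤ z) with z = -1.0877 → 0.1384.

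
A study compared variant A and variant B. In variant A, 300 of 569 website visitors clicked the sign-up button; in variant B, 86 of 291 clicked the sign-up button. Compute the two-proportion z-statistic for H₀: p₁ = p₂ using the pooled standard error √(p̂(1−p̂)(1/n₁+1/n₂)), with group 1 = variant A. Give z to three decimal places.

Sample proportions: p̂₁ = 300/569 = 0.52724 and p̂₂ = 86/291 = 0.29553.
Pooled p̂ = (300+86)/(569+291) = 386/860 = 0.44884.
Pooled SE = √[0.2473824·0.00519390] ≈ 0.035845.
z = (p̂₁ − p̂₂)/SE = (0.52724 − 0.29553)/0.035845 = 0.23171/0.035845 = 6.464.

z = 6.464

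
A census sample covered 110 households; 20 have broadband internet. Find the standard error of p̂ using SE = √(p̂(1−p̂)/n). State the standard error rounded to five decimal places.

With x = 20 successes in n = 110, p̂ = 0.18182.
p̂(1−p̂) = 0.18182·0.81818 = 0.148761.
SE = √(0.148761/110) = 0.03677.

SE = 0.03677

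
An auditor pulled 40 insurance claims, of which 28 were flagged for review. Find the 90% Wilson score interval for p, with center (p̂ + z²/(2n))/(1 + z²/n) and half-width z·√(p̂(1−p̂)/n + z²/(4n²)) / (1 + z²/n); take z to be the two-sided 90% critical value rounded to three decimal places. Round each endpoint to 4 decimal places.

p̂ = 28/40 = 0.70000; z = 1.645, so z² = 2.706025.
Denominator 1 + z²/n = 1 + 2.706025/40 = 1.067651.
Adjusted center: (0.70000 + z²/(2n))/1.067651 = 0.68733.
Radicand: p̂(1−p̂)/n + z²/(4n²) = 0.005250000 + 0.000422816 = 0.005672816.
Half-width = 1.645·√0.005672816/1.067651 = 0.11605.
So the interval runs from 0.5713 to 0.8034.

(0.5713, 0.8034)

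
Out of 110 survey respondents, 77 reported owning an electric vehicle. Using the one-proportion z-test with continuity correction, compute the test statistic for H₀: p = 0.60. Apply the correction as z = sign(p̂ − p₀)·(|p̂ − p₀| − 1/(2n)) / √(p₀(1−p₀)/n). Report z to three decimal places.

z = 2.044

Sample proportion p̂ = 77/110 = 0.70000. p̂ − p₀ = 0.100000.
Continuity correction 1/(2n) = 1/220 = 0.004545.
Corrected numerator: |0.100000| − 0.004545 = 0.095455.
Null standard error: √(0.60·0.40/110) = √0.002181818 = 0.046710.
z = +0.095455/0.046710 = 2.044.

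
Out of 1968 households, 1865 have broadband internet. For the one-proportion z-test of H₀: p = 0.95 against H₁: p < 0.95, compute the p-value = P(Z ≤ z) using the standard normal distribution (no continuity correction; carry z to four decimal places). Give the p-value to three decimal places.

p-value = 0.317

p̂ = 1865/1968 = 0.94766.
Null standard error: √(0.95·0.05/1968) = √0.000024136 = 0.004913.
Test statistic (full precision, shown to 4 dp): z = (1865/1968 − 0.95)/SE₀ ≈ -0.4758.
p-value = P(Z ≤ z) with z = -0.4758 → 0.317.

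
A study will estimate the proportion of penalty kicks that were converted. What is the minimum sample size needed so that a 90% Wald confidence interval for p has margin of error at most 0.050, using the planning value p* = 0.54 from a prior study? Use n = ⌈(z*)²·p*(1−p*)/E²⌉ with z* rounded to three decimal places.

For 90% confidence, z* = 1.645.
p*(1−p*) = 0.2484.
(z*)²·p*(1−p*)/E² = 2.706025·0.2484/0.002500 = 268.871.
Rounding up, n = 269.

n = 269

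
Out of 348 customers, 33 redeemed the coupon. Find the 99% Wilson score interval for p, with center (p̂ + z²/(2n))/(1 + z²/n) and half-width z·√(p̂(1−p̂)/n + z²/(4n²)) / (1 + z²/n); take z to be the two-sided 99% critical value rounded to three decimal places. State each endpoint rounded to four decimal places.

(0.0616, 0.1432)

p̂ = 33/348 = 0.09483; z = 2.576, so z² = 6.635776.
1 + z²/n = 1.019068.
Adjusted center: (0.09483 + z²/(2n))/1.019068 = 0.10241.
Radicand: p̂(1−p̂)/n + z²/(4n²) = 0.000246653 + 0.000013699 = 0.000260352.
Half-width = z·√(radicand)/denom = 2.576·0.016135/1.019068 = 0.04079.
Interval: 0.10241 ± 0.04079 → (0.0616, 0.1432).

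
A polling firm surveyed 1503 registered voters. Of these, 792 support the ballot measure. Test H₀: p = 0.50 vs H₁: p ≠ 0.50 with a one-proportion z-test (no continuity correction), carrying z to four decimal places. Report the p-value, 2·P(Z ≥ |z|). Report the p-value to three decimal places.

p-value = 0.037

Sample proportion p̂ = 792/1503 = 0.52695.
Under H₀, SE = √(p₀(1−p₀)/n) = √(0.50·0.50/1503) = √0.000166334 = 0.012897.
Test statistic (full precision, shown to 4 dp): z = (792/1503 − 0.50)/SE₀ ≈ 2.0893.
p-value = 2·P(Z ≥ |z|) with z = 2.0893 → 0.037.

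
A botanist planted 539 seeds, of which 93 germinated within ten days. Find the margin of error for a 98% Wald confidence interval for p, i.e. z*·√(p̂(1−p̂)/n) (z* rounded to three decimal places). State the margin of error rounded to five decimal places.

ME = 0.03786

With x = 93 successes in n = 539, p̂ = 0.17254.
Standard error of p̂: √(0.142771/539) = √0.000264881 = 0.016275.
z* = 2.326 at the 98% level.
Margin of error = z*·SE = 2.326 × 0.016275 = 0.03786.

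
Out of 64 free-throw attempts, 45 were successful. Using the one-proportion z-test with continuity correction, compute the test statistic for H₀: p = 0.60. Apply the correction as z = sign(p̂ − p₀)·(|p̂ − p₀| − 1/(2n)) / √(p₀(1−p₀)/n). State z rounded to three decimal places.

p̂ = 45/64 = 0.70312. p̂ − p₀ = 0.103125.
1/(2n) = 0.007812.
Corrected numerator: |0.103125| − 0.007812 = 0.095313.
SE₀ = √(0.60·0.40/64) = 0.061237.
z = (+)0.095313/0.061237 = 1.556.

z = 1.556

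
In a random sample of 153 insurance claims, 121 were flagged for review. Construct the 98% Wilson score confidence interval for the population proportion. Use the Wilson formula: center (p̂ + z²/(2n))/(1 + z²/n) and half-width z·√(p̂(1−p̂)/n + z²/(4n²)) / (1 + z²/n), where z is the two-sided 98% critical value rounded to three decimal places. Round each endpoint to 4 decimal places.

(0.7051, 0.8567)

p̂ = 121/153 = 0.79085; z = 2.326, so z² = 5.410276.
1 + z²/n = 1.035361.
Center = (0.79085 + 0.017681)/1.035361 = 0.78092.
Radicand: p̂(1−p̂)/n + z²/(4n²) = 0.001081088 + 0.000057780 = 0.001138868.
Half-width = z·√(radicand)/denom = 2.326·0.033747/1.035361 = 0.07581.
So the interval runs from 0.7051 to 0.8567.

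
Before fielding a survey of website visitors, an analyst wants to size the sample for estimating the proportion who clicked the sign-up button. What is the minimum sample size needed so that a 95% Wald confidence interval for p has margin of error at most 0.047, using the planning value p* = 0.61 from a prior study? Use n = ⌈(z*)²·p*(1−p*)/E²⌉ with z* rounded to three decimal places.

n = 414

z* = 1.960 at the 95% level.
p*(1−p*) = 0.61·0.39 = 0.2379.
Required n before rounding: 3.841600 × 0.2379 / 0.047² = 413.724.
Rounding up, n = 414.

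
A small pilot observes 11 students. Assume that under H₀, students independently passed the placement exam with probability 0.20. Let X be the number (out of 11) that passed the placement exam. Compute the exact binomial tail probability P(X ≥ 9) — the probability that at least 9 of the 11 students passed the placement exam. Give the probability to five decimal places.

X is binomial with n = 11 and p = 0.20.
P(X ≥ 9) = C(11,9)·0.20^9·0.80^2 + C(11,10)·0.20^10·0.80^1 + C(11,11)·0.20^11·0.80^0.
= 0.000018 + 0.000001 + 0.000000 = 0.00002.

P = 0.00002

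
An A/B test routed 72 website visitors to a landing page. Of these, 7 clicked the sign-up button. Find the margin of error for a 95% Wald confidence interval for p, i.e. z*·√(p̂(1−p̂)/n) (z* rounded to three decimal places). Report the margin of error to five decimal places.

Sample proportion p̂ = 7/72 = 0.09722.
Standard error of p̂: √(0.087770/72) = √0.001219029 = 0.034915.
z* = 1.960 at the 95% level.
So ME = 0.06843.

ME = 0.06843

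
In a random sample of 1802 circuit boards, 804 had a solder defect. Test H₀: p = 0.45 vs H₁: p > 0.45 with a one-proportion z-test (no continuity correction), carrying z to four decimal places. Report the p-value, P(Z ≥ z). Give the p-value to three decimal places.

p̂ = 804/1802 = 0.44617.
Under H₀, SE = √(p₀(1−p₀)/n) = √(0.45·0.55/1802) = √0.000137347 = 0.011720.
Test statistic (full precision, shown to 4 dp): z = (804/1802 − 0.45)/SE₀ ≈ -0.3267.
p-value = P(Z ≥ z) with z = -0.3267 → 0.628.

p-value = 0.628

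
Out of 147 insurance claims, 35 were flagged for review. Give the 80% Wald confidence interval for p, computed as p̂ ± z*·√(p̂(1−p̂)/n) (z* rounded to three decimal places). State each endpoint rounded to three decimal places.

With x = 35 successes in n = 147, p̂ = 0.23810.
SE(p̂) = √(0.23810·0.76190/147) = 0.035129.
The 80% critical value is z* = 1.282.
Margin = 1.282·0.035129 = 0.04504.
CI: 0.23810 ± 0.04504 = (0.193, 0.283).

(0.193, 0.283)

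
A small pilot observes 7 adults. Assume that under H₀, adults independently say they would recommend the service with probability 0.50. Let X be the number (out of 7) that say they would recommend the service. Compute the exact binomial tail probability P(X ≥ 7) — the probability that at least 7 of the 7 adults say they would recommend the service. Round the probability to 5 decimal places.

P = 0.00781

X is binomial with n = 7 and p = 0.50.
P(X ≥ 7) = C(7,7)·0.50^7·0.50^0.
= 0.007812 = 0.00781.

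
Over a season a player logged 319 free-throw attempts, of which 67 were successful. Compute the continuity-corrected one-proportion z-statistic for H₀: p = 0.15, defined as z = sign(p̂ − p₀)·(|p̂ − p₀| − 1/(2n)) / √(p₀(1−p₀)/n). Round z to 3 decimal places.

Sample proportion p̂ = 67/319 = 0.21003. p̂ − p₀ = 0.060031.
1/(2n) = 0.001567.
Corrected numerator: |0.060031| − 0.001567 = 0.058464.
SE₀ = √(0.15·0.85/319) = 0.019992.
z = +0.058464/0.019992 = 2.924.

z = 2.924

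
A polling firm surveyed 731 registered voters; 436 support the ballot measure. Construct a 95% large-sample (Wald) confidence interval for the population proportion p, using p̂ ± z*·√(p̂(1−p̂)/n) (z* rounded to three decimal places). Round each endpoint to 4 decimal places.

(0.5609, 0.6320)

With x = 436 successes in n = 731, p̂ = 0.59644.
Standard error of p̂: √(0.240699/731) = √0.000329273 = 0.018146.
The 95% critical value is z* = 1.960.
Margin of error: 1.960 × 0.018146 = 0.03557.
Interval: 0.59644 ± 0.03557 → (0.5609, 0.6320).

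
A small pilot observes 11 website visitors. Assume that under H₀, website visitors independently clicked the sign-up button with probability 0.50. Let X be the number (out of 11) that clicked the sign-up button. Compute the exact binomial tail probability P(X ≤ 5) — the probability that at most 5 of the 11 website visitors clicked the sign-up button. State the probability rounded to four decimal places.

X ~ Binomial(n=11, p=0.50).
P(X ≤ 5) = Σ_{j=0}^{5} C(11,j)·0.50^j·0.50^{11−j}.
= 0.000488 + 0.005371 + 0.026855 + 0.080566 + 0.161133 + 0.225586 = 0.5000.

P = 0.5000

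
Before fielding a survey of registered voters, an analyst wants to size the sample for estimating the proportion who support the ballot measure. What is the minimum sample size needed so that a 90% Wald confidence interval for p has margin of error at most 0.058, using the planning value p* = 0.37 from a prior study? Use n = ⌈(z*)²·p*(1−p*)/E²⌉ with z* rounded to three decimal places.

z* = 1.645 at the 90% level.
p*(1−p*) = 0.2331.
(z*)²·p*(1−p*)/E² = 2.706025·0.2331/0.003364 = 187.507.
Rounding up, n = 188.

n = 188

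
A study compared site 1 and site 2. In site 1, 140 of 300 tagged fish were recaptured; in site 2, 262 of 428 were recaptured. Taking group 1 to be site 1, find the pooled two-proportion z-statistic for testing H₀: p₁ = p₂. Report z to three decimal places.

z = -3.885

p̂₁ = 140/300 = 0.46667, p̂₂ = 262/428 = 0.61215.
Pooled p̂ = (140+262)/(300+428) = 402/728 = 0.55220.
Pooled SE = √[0.2472754·0.00566978] ≈ 0.037443.
z = (p̂₁ − p̂₂)/SE = (0.46667 − 0.61215)/0.037443 = -0.14548/0.037443 = -3.885.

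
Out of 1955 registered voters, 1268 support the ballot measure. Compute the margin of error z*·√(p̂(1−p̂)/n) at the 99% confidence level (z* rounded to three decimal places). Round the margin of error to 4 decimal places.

The sample proportion is 1268/1955 = 0.64859.
SE(p̂) = √(0.64859·0.35141/1955) = 0.010797.
For 99% confidence, z* = 2.576.
So ME = 0.0278.

ME = 0.0278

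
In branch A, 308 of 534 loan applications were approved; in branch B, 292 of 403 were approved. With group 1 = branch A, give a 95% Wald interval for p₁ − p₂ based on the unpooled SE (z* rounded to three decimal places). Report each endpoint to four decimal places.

p̂₁ = 308/534 = 0.57678, p̂₂ = 292/403 = 0.72457; p̂₁ − p̂₂ = -0.14779.
SE = √(0.000457125 + 0.000495211) = √0.000952336 = 0.030860.
For 95% confidence, z* = 1.960. Margin = 1.960·0.030860 = 0.06049.
So the interval runs from -0.2083 to -0.0873.

(-0.2083, -0.0873)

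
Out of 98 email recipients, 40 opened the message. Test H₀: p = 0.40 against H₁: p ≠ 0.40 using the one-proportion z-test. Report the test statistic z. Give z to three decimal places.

z = 0.165

With x = 40 successes in n = 98, p̂ = 0.40816.
Under H₀, SE = √(p₀(1−p₀)/n) = √(0.40·0.60/98) = √0.002448980 = 0.049487.
Test statistic: z = 0.00816/0.049487 = 0.165.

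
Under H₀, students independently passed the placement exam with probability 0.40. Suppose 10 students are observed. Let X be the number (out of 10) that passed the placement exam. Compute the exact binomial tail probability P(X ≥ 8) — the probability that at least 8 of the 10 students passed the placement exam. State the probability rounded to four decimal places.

P = 0.0123

X ~ Binomial(n=10, p=0.40).
P(X ≥ 8) = C(10,8)·0.40^8·0.60^2 + C(10,9)·0.40^9·0.60^1 + C(10,10)·0.40^10·0.60^0.
= 0.010617 + 0.001573 + 0.000105 = 0.0123.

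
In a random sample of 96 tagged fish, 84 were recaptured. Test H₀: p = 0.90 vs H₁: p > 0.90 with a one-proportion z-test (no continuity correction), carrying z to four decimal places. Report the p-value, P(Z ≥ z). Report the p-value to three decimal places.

With x = 84 successes in n = 96, p̂ = 0.87500.
Under H₀, SE = √(p₀(1−p₀)/n) = √(0.90·0.10/96) = √0.000937500 = 0.030619.
z = (p̂ − p₀)/SE = (84/96 − 0.90)/0.030619 ≈ -0.8165.
From the standard normal, P(Z ≥ z) = 0.793.

p-value = 0.793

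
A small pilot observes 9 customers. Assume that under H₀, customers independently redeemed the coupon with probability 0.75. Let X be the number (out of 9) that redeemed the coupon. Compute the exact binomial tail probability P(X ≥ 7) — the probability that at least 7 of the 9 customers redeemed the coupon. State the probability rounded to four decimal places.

X is binomial with n = 9 and p = 0.75.
P(X ≥ 7) = C(9,7)·0.75^7·0.25^2 + C(9,8)·0.75^8·0.25^1 + C(9,9)·0.75^9·0.25^0.
= 0.300339 + 0.225254 + 0.075085 = 0.6007.

P = 0.6007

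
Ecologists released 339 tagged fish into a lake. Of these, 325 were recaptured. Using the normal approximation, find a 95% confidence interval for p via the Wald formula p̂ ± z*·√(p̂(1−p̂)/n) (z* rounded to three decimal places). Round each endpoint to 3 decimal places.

(0.938, 0.980)

The sample proportion is 325/339 = 0.95870.
Standard error of p̂: √(0.039592/339) = √0.000116792 = 0.010807.
z* = 1.960 at the 95% level.
Margin of error: 1.960 × 0.010807 = 0.02118.
CI: 0.95870 ± 0.02118 = (0.938, 0.980).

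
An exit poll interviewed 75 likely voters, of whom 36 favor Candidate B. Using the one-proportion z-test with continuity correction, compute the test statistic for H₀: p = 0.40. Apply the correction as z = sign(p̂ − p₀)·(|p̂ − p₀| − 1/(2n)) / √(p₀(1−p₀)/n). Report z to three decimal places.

z = 1.296

The sample proportion is 36/75 = 0.48000. p̂ − p₀ = 0.080000.
1/(2n) = 0.006667.
Corrected numerator: |0.080000| − 0.006667 = 0.073333.
SE₀ = √(0.40·0.60/75) = 0.056569.
z = +0.073333/0.056569 = 1.296.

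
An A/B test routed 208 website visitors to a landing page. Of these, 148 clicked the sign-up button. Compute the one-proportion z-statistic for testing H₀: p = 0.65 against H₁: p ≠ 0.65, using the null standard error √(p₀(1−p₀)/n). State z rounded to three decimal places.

p̂ = 148/208 = 0.71154.
Under H₀, SE = √(p₀(1−p₀)/n) = √(0.65·0.35/208) = √0.001093750 = 0.033072.
z = (0.71154 − 0.65)/0.033072 = 0.06154/0.033072 = 1.861.

z = 1.861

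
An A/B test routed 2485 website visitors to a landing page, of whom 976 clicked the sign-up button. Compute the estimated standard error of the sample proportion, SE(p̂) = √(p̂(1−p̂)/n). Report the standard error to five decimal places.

The sample proportion is 976/2485 = 0.39276.
p̂(1−p̂) = 0.39276·0.60724 = 0.238500.
SE = √(0.238500/2485) = 0.00980.

SE = 0.00980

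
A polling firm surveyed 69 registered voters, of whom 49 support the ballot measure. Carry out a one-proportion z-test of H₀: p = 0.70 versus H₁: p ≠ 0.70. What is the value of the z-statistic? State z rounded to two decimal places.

Sample proportion p̂ = 49/69 = 0.71014.
SE₀ = √(0.70·0.30/69) = 0.055168.
Test statistic: z = 0.01014/0.055168 = 0.18.

z = 0.18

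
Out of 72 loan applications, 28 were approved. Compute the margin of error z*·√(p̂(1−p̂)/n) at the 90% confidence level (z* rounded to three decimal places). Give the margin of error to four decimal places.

ME = 0.0945

p̂ = 28/72 = 0.38889.
Standard error of p̂: √(0.237654/72) = √0.003300754 = 0.057452.
The 90% critical value is z* = 1.645.
ME = 1.645·0.057452 = 0.0945.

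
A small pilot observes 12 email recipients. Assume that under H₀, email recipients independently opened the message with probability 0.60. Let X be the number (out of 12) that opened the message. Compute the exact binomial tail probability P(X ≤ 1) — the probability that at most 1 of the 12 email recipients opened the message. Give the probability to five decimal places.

X ~ Binomial(n=12, p=0.60).
P(X ≤ 1) = C(12,0)·0.60^0·0.40^12 + C(12,1)·0.60^1·0.40^11.
= 0.000017 + 0.000302 = 0.00032.

P = 0.00032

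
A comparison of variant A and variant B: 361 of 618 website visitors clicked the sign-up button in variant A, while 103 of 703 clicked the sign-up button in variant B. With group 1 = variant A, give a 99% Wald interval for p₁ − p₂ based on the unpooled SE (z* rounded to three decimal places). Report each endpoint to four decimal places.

(0.3761, 0.4992)

p̂₁ = 361/618 = 0.58414, p̂₂ = 103/703 = 0.14651; p̂₁ − p̂₂ = 0.43763.
SE = √(0.000393075 + 0.000177878) = √0.000570953 = 0.023895.
z* = 2.576 at the 99% level. Margin of error = 0.06155.
CI: 0.43763 ± 0.06155 = (0.3761, 0.4992).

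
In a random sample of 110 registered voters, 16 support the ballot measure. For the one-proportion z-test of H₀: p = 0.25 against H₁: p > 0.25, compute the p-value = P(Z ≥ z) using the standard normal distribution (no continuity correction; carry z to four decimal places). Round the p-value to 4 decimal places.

p̂ = 16/110 = 0.14545.
Null standard error: √(0.25·0.75/110) = √0.001704545 = 0.041286.
z = (p̂ − p₀)/SE = (16/110 − 0.25)/0.041286 ≈ -2.5322.
From the standard normal, P(Z ≥ z) = 0.9943.

p-value = 0.9943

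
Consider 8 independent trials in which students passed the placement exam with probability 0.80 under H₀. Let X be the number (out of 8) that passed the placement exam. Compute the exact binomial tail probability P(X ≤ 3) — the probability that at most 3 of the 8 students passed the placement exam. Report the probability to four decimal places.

P = 0.0104

X is binomial with n = 8 and p = 0.80.
P(X ≤ 3) = C(8,0)·0.80^0·0.20^8 + C(8,1)·0.80^1·0.20^7 + C(8,2)·0.80^2·0.20^6 + C(8,3)·0.80^3·0.20^5.
= 0.000003 + 0.000082 + 0.001147 + 0.009175 = 0.0104.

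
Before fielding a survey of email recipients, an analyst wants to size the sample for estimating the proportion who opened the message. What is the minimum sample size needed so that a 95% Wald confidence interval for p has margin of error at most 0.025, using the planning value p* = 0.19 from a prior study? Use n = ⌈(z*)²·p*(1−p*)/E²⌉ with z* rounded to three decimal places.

z* = 1.960 at the 95% level.
p*(1−p*) = 0.1539.
(z*)²·p*(1−p*)/E² = 3.841600·0.1539/0.000625 = 945.956.
⌈945.956⌉ = 946.

n = 946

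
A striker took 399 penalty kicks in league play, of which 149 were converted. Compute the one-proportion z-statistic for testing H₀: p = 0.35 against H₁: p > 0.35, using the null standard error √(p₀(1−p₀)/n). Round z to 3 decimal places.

z = 0.981

Sample proportion p̂ = 149/399 = 0.37343.
Under H₀, SE = √(p₀(1−p₀)/n) = √(0.35·0.65/399) = √0.000570175 = 0.023878.
z = (0.37343 − 0.35)/0.023878 = 0.02343/0.023878 = 0.981.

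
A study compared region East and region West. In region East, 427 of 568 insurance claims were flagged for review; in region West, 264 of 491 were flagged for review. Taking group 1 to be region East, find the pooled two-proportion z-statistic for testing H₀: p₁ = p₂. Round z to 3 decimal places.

Sample proportions: p̂₁ = 427/568 = 0.75176 and p̂₂ = 264/491 = 0.53768.
Pooling: p̂ = 691/1059 = 0.65250.
Pooled SE = √[0.2267430·0.00379722] ≈ 0.029343.
z = 0.21408/0.029343 = 7.296.

z = 7.296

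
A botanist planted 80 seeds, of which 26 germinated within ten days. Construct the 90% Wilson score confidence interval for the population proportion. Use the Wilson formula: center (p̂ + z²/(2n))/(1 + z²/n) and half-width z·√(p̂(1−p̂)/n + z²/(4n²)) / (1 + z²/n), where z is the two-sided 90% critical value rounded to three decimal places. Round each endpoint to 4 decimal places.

(0.2458, 0.4156)

p̂ = 26/80 = 0.32500; z = 1.645, so z² = 2.706025.
1 + z²/n = 1.033825.
Center = (0.32500 + 0.016913)/1.033825 = 0.33073.
Radicand: p̂(1−p̂)/n + z²/(4n²) = 0.002742188 + 0.000105704 = 0.002847892.
Half-width = 1.645·√0.002847892/1.033825 = 0.08491.
Interval: 0.33073 ± 0.08491 → (0.2458, 0.4156).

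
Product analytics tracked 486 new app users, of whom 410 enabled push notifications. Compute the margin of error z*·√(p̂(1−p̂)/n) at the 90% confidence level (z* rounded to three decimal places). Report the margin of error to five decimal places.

ME = 0.02710

Sample proportion p̂ = 410/486 = 0.84362.
SE = √(p̂(1−p̂)/n) = √(0.131924/486) = 0.016476.
For 90% confidence, z* = 1.645.
So ME = 0.02710.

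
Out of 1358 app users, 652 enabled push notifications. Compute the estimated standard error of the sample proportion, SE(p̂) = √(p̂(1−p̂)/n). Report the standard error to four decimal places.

SE = 0.0136

The sample proportion is 652/1358 = 0.48012.
p̂(1−p̂) = 0.48012·0.51988 = 0.249605.
SE = √(0.249605/1358) = √0.000183803 = 0.0136.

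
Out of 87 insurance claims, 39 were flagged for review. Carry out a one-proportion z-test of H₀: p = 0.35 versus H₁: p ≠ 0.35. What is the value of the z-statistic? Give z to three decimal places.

Sample proportion p̂ = 39/87 = 0.44828.
Under H₀, SE = √(p₀(1−p₀)/n) = √(0.35·0.65/87) = √0.002614943 = 0.051137.
z = (0.44828 − 0.35)/0.051137 = 0.09828/0.051137 = 1.922.

z = 1.922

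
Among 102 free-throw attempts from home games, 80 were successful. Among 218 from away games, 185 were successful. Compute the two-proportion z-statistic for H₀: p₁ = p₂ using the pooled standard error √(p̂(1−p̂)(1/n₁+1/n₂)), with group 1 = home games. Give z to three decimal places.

z = -1.421

p̂₁ = 80/102 = 0.78431, p̂₂ = 185/218 = 0.84862.
Pooling: p̂ = 265/320 = 0.82812.
SE = √[p̂(1−p̂)(1/n₁+1/n₂)] = √[0.82812·0.17188·(1/102+1/218)] ≈ 0.045259.
z = -0.06431/0.045259 = -1.421.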